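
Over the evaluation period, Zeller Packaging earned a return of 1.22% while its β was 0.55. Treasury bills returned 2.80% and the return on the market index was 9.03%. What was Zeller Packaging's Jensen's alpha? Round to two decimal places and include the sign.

-5.01%

Market excess return = 9.03% − 2.80% = 6.23%
CAPM benchmark = R_f + β(R_m − R_f) = 2.80% + 0.55 × 6.23% = 6.2265%
α = actual − benchmark = 1.22% − 6.2265% = -5.01%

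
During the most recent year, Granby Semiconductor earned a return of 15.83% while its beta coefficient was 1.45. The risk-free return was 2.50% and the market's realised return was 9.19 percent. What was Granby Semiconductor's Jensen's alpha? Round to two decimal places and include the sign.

Market excess return = 9.19% − 2.50% = 6.69%
CAPM benchmark = R_f + β(R_m − R_f) = 2.50% + 1.45 × 6.69% = 12.2005%
α = actual − benchmark = 15.83% − 12.2005% = +3.63%

+3.63%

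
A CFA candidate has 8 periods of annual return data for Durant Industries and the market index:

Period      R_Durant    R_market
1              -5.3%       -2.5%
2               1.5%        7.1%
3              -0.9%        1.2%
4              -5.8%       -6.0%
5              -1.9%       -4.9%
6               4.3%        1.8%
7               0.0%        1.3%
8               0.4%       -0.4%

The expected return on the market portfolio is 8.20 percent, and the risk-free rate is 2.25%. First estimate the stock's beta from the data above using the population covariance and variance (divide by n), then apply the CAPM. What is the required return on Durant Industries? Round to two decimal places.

5.76%

Mean R_i = (-5.3 + 1.5 − 0.9 − 5.8 − 1.9 + 4.3 + 0.0 + 0.4) / 8 = -0.9625%
Mean R_m = (-2.5 + 7.1 + 1.2 − 6.0 − 4.9 + 1.8 + 1.3 − 0.4) / 8 = -0.3000%
Σ(R_i − R̄_i)(R_m − R̄_m) = 72.2000  ⇒  Cov = 72.2000 / 8 = 9.0250
Σ(R_m − R̄_m)² = 122.4800  ⇒  Var(R_m) = 122.4800 / 8 = 15.3100
β = Cov / Var(R_m) = 9.0250 / 15.3100 = 0.5895
MRP = 8.20% − 2.25% = 5.95%
E(R) = R_f + β × MRP = 2.25% + 0.5895 × 5.95% = 5.76%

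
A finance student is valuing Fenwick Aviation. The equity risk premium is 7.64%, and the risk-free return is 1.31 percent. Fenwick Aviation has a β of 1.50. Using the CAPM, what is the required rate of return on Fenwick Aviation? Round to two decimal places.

E(R) = R_f + β × MRP = 1.31% + 1.50 × 7.64% = 12.77%

12.77%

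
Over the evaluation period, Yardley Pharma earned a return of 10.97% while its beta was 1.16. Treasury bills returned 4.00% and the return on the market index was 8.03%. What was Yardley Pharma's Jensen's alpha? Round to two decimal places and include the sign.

+2.30%

Market excess return = 8.03% − 4.00% = 4.03%
CAPM benchmark = R_f + β(R_m − R_f) = 4.00% + 1.16 × 4.03% = 8.6748%
α = actual − benchmark = 10.97% − 8.6748% = +2.30%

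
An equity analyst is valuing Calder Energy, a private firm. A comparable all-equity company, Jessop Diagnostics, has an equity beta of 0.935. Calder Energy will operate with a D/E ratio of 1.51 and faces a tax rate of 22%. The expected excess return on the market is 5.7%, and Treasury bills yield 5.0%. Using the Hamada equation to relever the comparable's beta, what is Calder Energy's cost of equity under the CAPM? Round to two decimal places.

16.61%

β_L = β_U × [1 + (1 − t)(D/E)] = 0.935 × [1 + (1 − 0.22) × 1.51]
    = 0.935 × [1 + 0.78 × 1.51] = 0.935 × 2.1778 = 2.0362
E(R) = R_f + β_L × MRP = 5.0% + 2.0362 × 5.7% = 16.61%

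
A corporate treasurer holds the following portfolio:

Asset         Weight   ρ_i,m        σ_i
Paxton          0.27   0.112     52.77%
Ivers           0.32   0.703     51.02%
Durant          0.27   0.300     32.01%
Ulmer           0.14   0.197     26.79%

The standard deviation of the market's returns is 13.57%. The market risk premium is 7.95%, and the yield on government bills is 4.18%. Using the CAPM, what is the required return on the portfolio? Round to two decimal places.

13.79%

β_Paxton = 0.112 × 52.77% / 13.57% = 0.4355
β_Ivers = 0.703 × 51.02% / 13.57% = 2.6431
β_Durant = 0.300 × 32.01% / 13.57% = 0.7077
β_Ulmer = 0.197 × 26.79% / 13.57% = 0.3889
β_P = Σ w_i β_i = 0.27×0.4355 + 0.32×2.6431 + 0.27×0.7077 + 0.14×0.3889 = 1.2089
E(R_P) = R_f + β_P × MRP = 4.18% + 1.2089 × 7.95% = 13.79%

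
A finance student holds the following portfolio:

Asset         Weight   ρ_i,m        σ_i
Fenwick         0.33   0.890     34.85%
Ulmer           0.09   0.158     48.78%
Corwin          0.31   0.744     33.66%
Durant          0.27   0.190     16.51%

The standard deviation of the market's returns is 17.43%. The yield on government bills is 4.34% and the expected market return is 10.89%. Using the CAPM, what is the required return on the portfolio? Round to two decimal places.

β_Fenwick = 0.890 × 34.85% / 17.43% = 1.7795
β_Ulmer = 0.158 × 48.78% / 17.43% = 0.4422
β_Corwin = 0.744 × 33.66% / 17.43% = 1.4368
β_Durant = 0.190 × 16.51% / 17.43% = 0.1800
β_P = Σ w_i β_i = 0.33×1.7795 + 0.09×0.4422 + 0.31×1.4368 + 0.27×0.1800 = 1.1210
MRP = 10.89% − 4.34% = 6.55%
E(R_P) = R_f + β_P × MRP = 4.34% + 1.1210 × 6.55% = 11.68%

11.68%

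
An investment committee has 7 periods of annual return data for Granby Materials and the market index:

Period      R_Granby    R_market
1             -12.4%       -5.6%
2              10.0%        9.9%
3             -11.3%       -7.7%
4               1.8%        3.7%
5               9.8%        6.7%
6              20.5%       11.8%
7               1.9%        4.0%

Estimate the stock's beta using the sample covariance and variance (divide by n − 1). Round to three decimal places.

Mean R_i = (-12.4 + 10.0 − 11.3 + 1.8 + 9.8 + 20.5 + 1.9) / 7 = 2.9000%
Mean R_m = (-5.6 + 9.9 − 7.7 + 3.7 + 6.7 + 11.8 + 4.0) / 7 = 3.2571%
Σ(R_i − R̄_i)(R_m − R̄_m) = 511.1500  ⇒  Cov = 511.1500 / 6 = 85.1917
Σ(R_m − R̄_m)² = 328.2171  ⇒  Var(R_m) = 328.2171 / 6 = 54.7029
β = Cov / Var(R_m) = 85.1917 / 54.7029 = 1.5574

1.557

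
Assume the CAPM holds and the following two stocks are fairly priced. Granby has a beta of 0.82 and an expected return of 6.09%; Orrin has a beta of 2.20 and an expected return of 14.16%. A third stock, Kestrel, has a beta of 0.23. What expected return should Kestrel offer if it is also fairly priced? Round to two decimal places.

2.64%

MRP (SML slope) = (14.16% − 6.09%) / (2.20 − 0.82) = 8.07% / 1.38 = 5.8478%
R_f (intercept) = 6.09% − 0.82 × 5.8478% = 1.2948%
E(R_Kestrel) = R_f + β × MRP = 1.2948% + 0.23 × 5.8478% = 2.64%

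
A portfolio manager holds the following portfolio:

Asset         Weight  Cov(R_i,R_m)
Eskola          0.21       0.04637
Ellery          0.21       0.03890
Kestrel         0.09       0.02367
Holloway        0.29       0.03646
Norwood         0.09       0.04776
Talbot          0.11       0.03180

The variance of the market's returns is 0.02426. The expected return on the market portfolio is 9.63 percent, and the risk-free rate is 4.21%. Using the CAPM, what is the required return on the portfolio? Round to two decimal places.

β_Eskola = 0.04637 / 0.02426 = 1.9114
β_Ellery = 0.03890 / 0.02426 = 1.6035
β_Kestrel = 0.02367 / 0.02426 = 0.9757
β_Holloway = 0.03646 / 0.02426 = 1.5029
β_Norwood = 0.04776 / 0.02426 = 1.9687
β_Talbot = 0.03180 / 0.02426 = 1.3108
β_P = Σ w_i β_i = 0.21×1.9114 + 0.21×1.6035 + 0.09×0.9757 + 0.29×1.5029 + 0.09×1.9687 + 0.11×1.3108 = 1.5832
MRP = 9.63% − 4.21% = 5.42%
E(R_P) = R_f + β_P × MRP = 4.21% + 1.5832 × 5.42% = 12.79%

12.79%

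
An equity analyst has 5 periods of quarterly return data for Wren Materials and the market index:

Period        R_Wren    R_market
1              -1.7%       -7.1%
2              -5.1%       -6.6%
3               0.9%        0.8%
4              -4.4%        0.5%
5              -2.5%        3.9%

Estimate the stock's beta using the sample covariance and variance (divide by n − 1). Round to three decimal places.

Mean R_i = (-1.7 − 5.1 + 0.9 − 4.4 − 2.5) / 5 = -2.5600%
Mean R_m = (-7.1 − 6.6 + 0.8 + 0.5 + 3.9) / 5 = -1.7000%
Σ(R_i − R̄_i)(R_m − R̄_m) = 12.7400  ⇒  Cov = 12.7400 / 4 = 3.1850
Σ(R_m − R̄_m)² = 95.6200  ⇒  Var(R_m) = 95.6200 / 4 = 23.9050
β = Cov / Var(R_m) = 3.1850 / 23.9050 = 0.1332

0.133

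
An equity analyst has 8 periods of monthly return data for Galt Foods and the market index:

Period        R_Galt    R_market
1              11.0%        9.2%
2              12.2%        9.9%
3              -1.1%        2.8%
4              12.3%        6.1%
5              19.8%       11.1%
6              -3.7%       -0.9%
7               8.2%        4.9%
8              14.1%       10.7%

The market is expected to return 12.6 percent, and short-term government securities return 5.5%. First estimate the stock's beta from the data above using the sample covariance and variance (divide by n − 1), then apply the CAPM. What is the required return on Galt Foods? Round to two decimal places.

Mean R_i = (11.0 + 12.2 − 1.1 + 12.3 + 19.8 − 3.7 + 8.2 + 14.1) / 8 = 9.1000%
Mean R_m = (9.2 + 9.9 + 2.8 + 6.1 + 11.1 − 0.9 + 4.9 + 10.7) / 8 = 6.7250%
Σ(R_i − R̄_i)(R_m − R̄_m) = 218.5100  ⇒  Cov = 218.5100 / 7 = 31.2157
Σ(R_m − R̄_m)² = 128.4150  ⇒  Var(R_m) = 128.4150 / 7 = 18.3450
β = Cov / Var(R_m) = 31.2157 / 18.3450 = 1.7016
MRP = 12.6% − 5.5% = 7.10%
E(R) = R_f + β × MRP = 5.5% + 1.7016 × 7.1% = 17.58%

17.58%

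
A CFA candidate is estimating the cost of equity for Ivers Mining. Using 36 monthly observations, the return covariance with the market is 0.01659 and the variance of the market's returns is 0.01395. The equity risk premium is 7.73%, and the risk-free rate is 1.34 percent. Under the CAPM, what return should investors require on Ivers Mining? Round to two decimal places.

10.53%

β = Cov(R_i, R_m) / Var(R_m) = 0.01659 / 0.01395 = 1.1892
E(R) = R_f + β × MRP = 1.34% + 1.1892 × 7.73% = 10.53%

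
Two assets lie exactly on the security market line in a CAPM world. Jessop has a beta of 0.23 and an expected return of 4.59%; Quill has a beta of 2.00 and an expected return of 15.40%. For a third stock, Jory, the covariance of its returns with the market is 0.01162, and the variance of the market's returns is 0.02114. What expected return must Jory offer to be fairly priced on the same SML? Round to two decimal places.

MRP = (15.40% − 4.59%) / (2.00 − 0.23) = 6.1073%
R_f = 4.59% − 0.23 × 6.1073% = 3.1853%
β_Jory = Cov / Var(R_m) = 0.01162 / 0.02114 = 0.5497
E(R_Jory) = R_f + β × MRP = 3.1853% + 0.5497 × 6.1073% = 6.54%

6.54%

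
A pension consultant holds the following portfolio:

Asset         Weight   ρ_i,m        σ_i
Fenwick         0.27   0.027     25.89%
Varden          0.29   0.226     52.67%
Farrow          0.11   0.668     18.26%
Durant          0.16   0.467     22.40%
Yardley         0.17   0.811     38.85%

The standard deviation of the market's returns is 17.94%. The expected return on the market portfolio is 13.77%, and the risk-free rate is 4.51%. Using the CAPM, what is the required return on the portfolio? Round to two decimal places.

β_Fenwick = 0.027 × 25.89% / 17.94% = 0.0390
β_Varden = 0.226 × 52.67% / 17.94% = 0.6635
β_Farrow = 0.668 × 18.26% / 17.94% = 0.6799
β_Durant = 0.467 × 22.40% / 17.94% = 0.5831
β_Yardley = 0.811 × 38.85% / 17.94% = 1.7563
β_P = Σ w_i β_i = 0.27×0.0390 + 0.29×0.6635 + 0.11×0.6799 + 0.16×0.5831 + 0.17×1.7563 = 0.6696
MRP = 13.77% − 4.51% = 9.26%
E(R_P) = R_f + β_P × MRP = 4.51% + 0.6696 × 9.26% = 10.71%

10.71%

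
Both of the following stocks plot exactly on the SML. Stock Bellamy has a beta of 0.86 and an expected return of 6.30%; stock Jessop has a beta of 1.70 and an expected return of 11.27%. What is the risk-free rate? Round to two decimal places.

Both satisfy E(R) = R_f + β·MRP, so the slope of the SML is
MRP = (11.27% − 6.30%) / (1.70 − 0.86) = 4.97% / 0.84 = 5.9167%
R_f = E(R_Bellamy) − β_Bellamy·MRP = 6.30% − 0.86 × 5.9167% = 1.2116%

1.21%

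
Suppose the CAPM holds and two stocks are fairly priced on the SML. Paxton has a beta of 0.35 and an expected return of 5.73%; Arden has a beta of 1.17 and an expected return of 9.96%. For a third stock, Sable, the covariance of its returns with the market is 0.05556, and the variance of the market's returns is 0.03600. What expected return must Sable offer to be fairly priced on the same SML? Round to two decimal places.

11.89%

MRP = (9.96% − 5.73%) / (1.17 − 0.35) = 5.1585%
R_f = 5.73% − 0.35 × 5.1585% = 3.9245%
β_Sable = Cov / Var(R_m) = 0.05556 / 0.03600 = 1.5433
E(R_Sable) = R_f + β × MRP = 3.9245% + 1.5433 × 5.1585% = 11.89%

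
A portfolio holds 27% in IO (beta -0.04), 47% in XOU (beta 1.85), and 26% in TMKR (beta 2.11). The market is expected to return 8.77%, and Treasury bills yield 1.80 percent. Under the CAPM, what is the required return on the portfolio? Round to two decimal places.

11.61%

β_P = Σ w_i β_i = 0.27×-0.04 + 0.47×1.85 + 0.26×2.11 = 1.4073
MRP = 8.77% − 1.80% = 6.97%
E(R_P) = R_f + β_P × MRP = 1.80% + 1.4073 × 6.97% = 11.61%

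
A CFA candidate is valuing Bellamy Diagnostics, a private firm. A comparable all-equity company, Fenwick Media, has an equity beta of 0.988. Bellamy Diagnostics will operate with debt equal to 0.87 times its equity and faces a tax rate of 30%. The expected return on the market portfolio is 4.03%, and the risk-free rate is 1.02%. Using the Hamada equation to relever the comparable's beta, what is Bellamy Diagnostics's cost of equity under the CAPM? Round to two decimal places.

β_L = β_U × [1 + (1 − t)(D/E)] = 0.988 × [1 + (1 − 0.30) × 0.87]
    = 0.988 × [1 + 0.70 × 0.87] = 0.988 × 1.6090 = 1.5897
MRP = 4.03% − 1.02% = 3.01%
E(R) = R_f + β_L × MRP = 1.02% + 1.5897 × 3.01% = 5.80%

5.80%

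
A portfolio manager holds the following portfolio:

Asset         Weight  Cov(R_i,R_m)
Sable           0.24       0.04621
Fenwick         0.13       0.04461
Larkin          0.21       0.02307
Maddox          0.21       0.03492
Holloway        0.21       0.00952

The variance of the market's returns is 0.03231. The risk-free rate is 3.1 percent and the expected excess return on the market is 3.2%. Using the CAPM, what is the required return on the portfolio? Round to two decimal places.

β_Sable = 0.04621 / 0.03231 = 1.4302
β_Fenwick = 0.04461 / 0.03231 = 1.3807
β_Larkin = 0.02307 / 0.03231 = 0.7140
β_Maddox = 0.03492 / 0.03231 = 1.0808
β_Holloway = 0.00952 / 0.03231 = 0.2946
β_P = Σ w_i β_i = 0.24×1.4302 + 0.13×1.3807 + 0.21×0.7140 + 0.21×1.0808 + 0.21×0.2946 = 0.9615
E(R_P) = R_f + β_P × MRP = 3.1% + 0.9615 × 3.2% = 6.18%

6.18%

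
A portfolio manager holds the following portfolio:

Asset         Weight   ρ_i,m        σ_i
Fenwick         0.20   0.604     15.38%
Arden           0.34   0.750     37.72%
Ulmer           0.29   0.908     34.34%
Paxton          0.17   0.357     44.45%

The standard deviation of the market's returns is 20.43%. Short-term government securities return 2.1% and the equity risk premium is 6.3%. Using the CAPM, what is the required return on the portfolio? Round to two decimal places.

9.26%

β_Fenwick = 0.604 × 15.38% / 20.43% = 0.4547
β_Arden = 0.750 × 37.72% / 20.43% = 1.3847
β_Ulmer = 0.908 × 34.34% / 20.43% = 1.5262
β_Paxton = 0.357 × 44.45% / 20.43% = 0.7767
β_P = Σ w_i β_i = 0.20×0.4547 + 0.34×1.3847 + 0.29×1.5262 + 0.17×0.7767 = 1.1364
E(R_P) = R_f + β_P × MRP = 2.1% + 1.1364 × 6.3% = 9.26%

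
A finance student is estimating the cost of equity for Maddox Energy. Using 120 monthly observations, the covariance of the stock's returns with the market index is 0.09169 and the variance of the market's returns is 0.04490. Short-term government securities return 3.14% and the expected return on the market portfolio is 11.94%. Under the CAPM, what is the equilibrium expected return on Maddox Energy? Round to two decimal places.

β = Cov(R_i, R_m) / Var(R_m) = 0.09169 / 0.04490 = 2.0421
MRP = 11.94% − 3.14% = 8.80%
E(R) = R_f + β × MRP = 3.14% + 2.0421 × 8.80% = 21.11%

21.11%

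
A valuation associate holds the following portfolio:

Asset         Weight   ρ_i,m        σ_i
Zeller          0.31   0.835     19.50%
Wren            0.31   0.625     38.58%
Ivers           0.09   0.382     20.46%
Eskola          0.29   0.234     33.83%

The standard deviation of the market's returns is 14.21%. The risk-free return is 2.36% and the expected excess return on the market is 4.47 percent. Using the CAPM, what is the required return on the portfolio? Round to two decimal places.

β_Zeller = 0.835 × 19.50% / 14.21% = 1.1458
β_Wren = 0.625 × 38.58% / 14.21% = 1.6969
β_Ivers = 0.382 × 20.46% / 14.21% = 0.5500
β_Eskola = 0.234 × 33.83% / 14.21% = 0.5571
β_P = Σ w_i β_i = 0.31×1.1458 + 0.31×1.6969 + 0.09×0.5500 + 0.29×0.5571 = 1.0923
E(R_P) = R_f + β_P × MRP = 2.36% + 1.0923 × 4.47% = 7.24%

7.24%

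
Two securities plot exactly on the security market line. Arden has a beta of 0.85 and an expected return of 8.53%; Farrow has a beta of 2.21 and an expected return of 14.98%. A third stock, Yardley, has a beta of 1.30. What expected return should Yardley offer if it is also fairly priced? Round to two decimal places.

10.66%

MRP (SML slope) = (14.98% − 8.53%) / (2.21 − 0.85) = 6.45% / 1.36 = 4.7426%
R_f (intercept) = 8.53% − 0.85 × 4.7426% = 4.4988%
E(R_Yardley) = R_f + β × MRP = 4.4988% + 1.30 × 4.7426% = 10.66%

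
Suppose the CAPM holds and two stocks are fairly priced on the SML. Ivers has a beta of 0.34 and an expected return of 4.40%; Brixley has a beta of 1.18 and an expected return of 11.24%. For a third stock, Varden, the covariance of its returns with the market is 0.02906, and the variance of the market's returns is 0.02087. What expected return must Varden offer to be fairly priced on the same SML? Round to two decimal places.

12.97%

MRP = (11.24% − 4.40%) / (1.18 − 0.34) = 8.1429%
R_f = 4.40% − 0.34 × 8.1429% = 1.6314%
β_Varden = Cov / Var(R_m) = 0.02906 / 0.02087 = 1.3924
E(R_Varden) = R_f + β × MRP = 1.6314% + 1.3924 × 8.1429% = 12.97%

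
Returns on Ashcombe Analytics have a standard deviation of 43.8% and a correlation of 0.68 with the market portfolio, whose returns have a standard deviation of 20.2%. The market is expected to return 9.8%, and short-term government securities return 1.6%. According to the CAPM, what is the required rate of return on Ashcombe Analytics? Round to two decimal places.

13.69%

β = ρ × σ_i / σ_m = 0.68 × 43.8% / 20.2% = 1.4745
MRP = 9.8% − 1.6% = 8.20%
E(R) = 1.6% + 1.4745 × 8.2% = 13.69%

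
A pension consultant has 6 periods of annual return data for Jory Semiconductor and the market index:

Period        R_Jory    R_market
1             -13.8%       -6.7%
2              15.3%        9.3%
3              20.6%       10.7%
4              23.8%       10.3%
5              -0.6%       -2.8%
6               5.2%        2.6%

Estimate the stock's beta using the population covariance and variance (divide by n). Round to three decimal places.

Mean R_i = (-13.8 + 15.3 + 20.6 + 23.8 − 0.6 + 5.2) / 6 = 8.4167%
Mean R_m = (-6.7 + 9.3 + 10.7 + 10.3 − 2.8 + 2.6) / 6 = 3.9000%
Σ(R_i − R̄_i)(R_m − R̄_m) = 518.5600  ⇒  Cov = 518.5600 / 6 = 86.4267
Σ(R_m − R̄_m)² = 275.3000  ⇒  Var(R_m) = 275.3000 / 6 = 45.8833
β = Cov / Var(R_m) = 86.4267 / 45.8833 = 1.8836

1.884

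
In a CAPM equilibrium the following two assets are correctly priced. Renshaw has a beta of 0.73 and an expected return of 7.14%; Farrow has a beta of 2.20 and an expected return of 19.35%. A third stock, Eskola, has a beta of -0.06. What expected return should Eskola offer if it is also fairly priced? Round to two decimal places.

0.58%

MRP (SML slope) = (19.35% − 7.14%) / (2.20 − 0.73) = 12.21% / 1.47 = 8.3061%
R_f (intercept) = 7.14% − 0.73 × 8.3061% = 1.0765%
E(R_Eskola) = R_f + β × MRP = 1.0765% + -0.06 × 8.3061% = 0.58%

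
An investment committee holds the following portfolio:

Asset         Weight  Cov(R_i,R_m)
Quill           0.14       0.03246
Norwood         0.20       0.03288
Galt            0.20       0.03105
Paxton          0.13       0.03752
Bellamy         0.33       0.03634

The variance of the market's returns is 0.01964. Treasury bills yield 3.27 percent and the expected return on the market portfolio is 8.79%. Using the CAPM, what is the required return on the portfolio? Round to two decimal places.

12.88%

β_Quill = 0.03246 / 0.01964 = 1.6527
β_Norwood = 0.03288 / 0.01964 = 1.6741
β_Galt = 0.03105 / 0.01964 = 1.5810
β_Paxton = 0.03752 / 0.01964 = 1.9104
β_Bellamy = 0.03634 / 0.01964 = 1.8503
β_P = Σ w_i β_i = 0.14×1.6527 + 0.20×1.6741 + 0.20×1.5810 + 0.13×1.9104 + 0.33×1.8503 = 1.7413
MRP = 8.79% − 3.27% = 5.52%
E(R_P) = R_f + β_P × MRP = 3.27% + 1.7413 × 5.52% = 12.88%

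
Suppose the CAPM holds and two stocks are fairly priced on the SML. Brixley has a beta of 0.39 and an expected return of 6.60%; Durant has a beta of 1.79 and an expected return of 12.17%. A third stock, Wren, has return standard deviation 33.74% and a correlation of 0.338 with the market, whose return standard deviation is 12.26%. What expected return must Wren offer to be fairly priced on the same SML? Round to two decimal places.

MRP = (12.17% − 6.60%) / (1.79 − 0.39) = 3.9786%
R_f = 6.60% − 0.39 × 3.9786% = 5.0483%
β_Wren = ρ·σ_i/σ_m = 0.338 × 33.74 / 12.26 = 0.9302
E(R_Wren) = R_f + β × MRP = 5.0483% + 0.9302 × 3.9786% = 8.75%

8.75%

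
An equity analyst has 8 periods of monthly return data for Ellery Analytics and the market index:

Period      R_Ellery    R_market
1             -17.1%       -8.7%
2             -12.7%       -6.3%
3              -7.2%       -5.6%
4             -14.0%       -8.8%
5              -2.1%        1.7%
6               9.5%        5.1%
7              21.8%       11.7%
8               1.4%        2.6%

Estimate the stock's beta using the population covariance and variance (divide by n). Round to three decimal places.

Mean R_i = (-17.1 − 12.7 − 7.2 − 14.0 − 2.1 + 9.5 + 21.8 + 1.4) / 8 = -2.5500%
Mean R_m = (-8.7 − 6.3 − 5.6 − 8.8 + 1.7 + 5.1 + 11.7 + 2.6) / 8 = -1.0375%
Σ(R_i − R̄_i)(R_m − R̄_m) = 674.7150  ⇒  Cov = 674.7150 / 8 = 84.3394
Σ(R_m − R̄_m)² = 388.1188  ⇒  Var(R_m) = 388.1188 / 8 = 48.5149
β = Cov / Var(R_m) = 84.3394 / 48.5149 = 1.7384

1.738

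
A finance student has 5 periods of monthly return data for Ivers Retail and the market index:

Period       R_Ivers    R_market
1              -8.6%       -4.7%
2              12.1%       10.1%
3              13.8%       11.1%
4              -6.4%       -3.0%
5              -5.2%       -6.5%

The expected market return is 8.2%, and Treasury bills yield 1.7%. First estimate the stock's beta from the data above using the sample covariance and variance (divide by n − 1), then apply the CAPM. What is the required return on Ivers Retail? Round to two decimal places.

Mean R_i = (-8.6 + 12.1 + 13.8 − 6.4 − 5.2) / 5 = 1.1400%
Mean R_m = (-4.7 + 10.1 + 11.1 − 3.0 − 6.5) / 5 = 1.4000%
Σ(R_i − R̄_i)(R_m − R̄_m) = 360.8300  ⇒  Cov = 360.8300 / 4 = 90.2075
Σ(R_m − R̄_m)² = 288.7600  ⇒  Var(R_m) = 288.7600 / 4 = 72.1900
β = Cov / Var(R_m) = 90.2075 / 72.1900 = 1.2496
MRP = 8.2% − 1.7% = 6.50%
E(R) = R_f + β × MRP = 1.7% + 1.2496 × 6.5% = 9.82%

9.82%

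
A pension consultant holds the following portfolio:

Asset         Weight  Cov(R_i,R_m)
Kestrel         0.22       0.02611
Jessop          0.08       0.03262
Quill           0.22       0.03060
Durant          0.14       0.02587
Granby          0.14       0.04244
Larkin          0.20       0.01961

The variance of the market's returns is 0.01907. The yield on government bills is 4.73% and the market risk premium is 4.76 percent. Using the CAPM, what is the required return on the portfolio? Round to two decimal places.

β_Kestrel = 0.02611 / 0.01907 = 1.3692
β_Jessop = 0.03262 / 0.01907 = 1.7105
β_Quill = 0.03060 / 0.01907 = 1.6046
β_Durant = 0.02587 / 0.01907 = 1.3566
β_Granby = 0.04244 / 0.01907 = 2.2255
β_Larkin = 0.01961 / 0.01907 = 1.0283
β_P = Σ w_i β_i = 0.22×1.3692 + 0.08×1.7105 + 0.22×1.6046 + 0.14×1.3566 + 0.14×2.2255 + 0.20×1.0283 = 1.4982
E(R_P) = R_f + β_P × MRP = 4.73% + 1.4982 × 4.76% = 11.86%

11.86%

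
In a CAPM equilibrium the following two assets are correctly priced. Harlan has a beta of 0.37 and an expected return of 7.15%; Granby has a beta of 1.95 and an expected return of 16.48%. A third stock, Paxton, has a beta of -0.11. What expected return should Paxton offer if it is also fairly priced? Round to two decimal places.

4.32%

MRP (SML slope) = (16.48% − 7.15%) / (1.95 − 0.37) = 9.33% / 1.58 = 5.9051%
R_f (intercept) = 7.15% − 0.37 × 5.9051% = 4.9651%
E(R_Paxton) = R_f + β × MRP = 4.9651% + -0.11 × 5.9051% = 4.32%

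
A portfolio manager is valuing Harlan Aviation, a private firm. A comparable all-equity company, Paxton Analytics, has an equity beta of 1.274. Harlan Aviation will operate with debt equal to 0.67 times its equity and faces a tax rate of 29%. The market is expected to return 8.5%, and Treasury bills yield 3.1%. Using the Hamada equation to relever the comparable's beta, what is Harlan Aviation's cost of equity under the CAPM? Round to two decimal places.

β_L = β_U × [1 + (1 − t)(D/E)] = 1.274 × [1 + (1 − 0.29) × 0.67]
    = 1.274 × [1 + 0.71 × 0.67] = 1.274 × 1.4757 = 1.8800
MRP = 8.5% − 3.1% = 5.40%
E(R) = R_f + β_L × MRP = 3.1% + 1.8800 × 5.4% = 13.25%

13.25%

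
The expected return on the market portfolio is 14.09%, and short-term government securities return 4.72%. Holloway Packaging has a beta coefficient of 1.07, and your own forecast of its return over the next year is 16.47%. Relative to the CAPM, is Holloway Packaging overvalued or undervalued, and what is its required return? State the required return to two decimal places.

MRP = 14.09% − 4.72% = 9.37%
Required return = R_f + β·MRP = 4.72% + 1.07 × 9.37% = 14.75%
Forecast 16.47% > required 14.75% → the stock plots above the SML → undervalued.

Undervalued; required return 14.75%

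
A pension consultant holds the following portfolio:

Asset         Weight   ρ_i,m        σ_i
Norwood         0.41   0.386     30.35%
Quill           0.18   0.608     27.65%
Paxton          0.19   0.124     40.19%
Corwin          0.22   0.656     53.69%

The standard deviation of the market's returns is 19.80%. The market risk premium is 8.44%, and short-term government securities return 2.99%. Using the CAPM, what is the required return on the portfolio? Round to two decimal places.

β_Norwood = 0.386 × 30.35% / 19.80% = 0.5917
β_Quill = 0.608 × 27.65% / 19.80% = 0.8491
β_Paxton = 0.124 × 40.19% / 19.80% = 0.2517
β_Corwin = 0.656 × 53.69% / 19.80% = 1.7788
β_P = Σ w_i β_i = 0.41×0.5917 + 0.18×0.8491 + 0.19×0.2517 + 0.22×1.7788 = 0.8346
E(R_P) = R_f + β_P × MRP = 2.99% + 0.8346 × 8.44% = 10.03%

10.03%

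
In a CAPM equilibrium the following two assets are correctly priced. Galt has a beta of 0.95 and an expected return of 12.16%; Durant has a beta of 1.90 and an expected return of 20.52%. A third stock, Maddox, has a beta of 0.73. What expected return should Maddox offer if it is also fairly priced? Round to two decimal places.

MRP (SML slope) = (20.52% − 12.16%) / (1.90 − 0.95) = 8.36% / 0.95 = 8.8000%
R_f (intercept) = 12.16% − 0.95 × 8.8000% = 3.8000%
E(R_Maddox) = R_f + β × MRP = 3.8000% + 0.73 × 8.8000% = 10.22%

10.22%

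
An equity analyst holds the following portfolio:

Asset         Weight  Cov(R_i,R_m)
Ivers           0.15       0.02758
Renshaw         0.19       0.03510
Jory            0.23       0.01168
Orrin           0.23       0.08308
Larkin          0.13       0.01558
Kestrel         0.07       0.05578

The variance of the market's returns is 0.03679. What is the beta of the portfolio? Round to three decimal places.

β_Ivers = 0.02758 / 0.03679 = 0.7497
β_Renshaw = 0.03510 / 0.03679 = 0.9541
β_Jory = 0.01168 / 0.03679 = 0.3175
β_Orrin = 0.08308 / 0.03679 = 2.2582
β_Larkin = 0.01558 / 0.03679 = 0.4235
β_Kestrel = 0.05578 / 0.03679 = 1.5162
β_P = Σ w_i β_i = 0.15×0.7497 + 0.19×0.9541 + 0.23×0.3175 + 0.23×2.2582 + 0.13×0.4235 + 0.07×1.5162 = 1.0473

1.047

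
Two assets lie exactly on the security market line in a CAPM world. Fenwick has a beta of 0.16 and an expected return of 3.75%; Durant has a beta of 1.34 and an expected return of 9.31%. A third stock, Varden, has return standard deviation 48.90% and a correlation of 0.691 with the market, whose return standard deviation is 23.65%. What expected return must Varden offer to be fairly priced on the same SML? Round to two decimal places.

9.73%

MRP = (9.31% − 3.75%) / (1.34 − 0.16) = 4.7119%
R_f = 3.75% − 0.16 × 4.7119% = 2.9961%
β_Varden = ρ·σ_i/σ_m = 0.691 × 48.90 / 23.65 = 1.4287
E(R_Varden) = R_f + β × MRP = 2.9961% + 1.4287 × 4.7119% = 9.73%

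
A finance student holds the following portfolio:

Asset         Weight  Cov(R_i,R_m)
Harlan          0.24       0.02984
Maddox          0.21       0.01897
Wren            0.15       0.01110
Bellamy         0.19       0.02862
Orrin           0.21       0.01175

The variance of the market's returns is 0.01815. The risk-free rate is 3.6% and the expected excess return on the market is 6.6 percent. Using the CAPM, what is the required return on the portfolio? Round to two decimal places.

11.13%

β_Harlan = 0.02984 / 0.01815 = 1.6441
β_Maddox = 0.01897 / 0.01815 = 1.0452
β_Wren = 0.01110 / 0.01815 = 0.6116
β_Bellamy = 0.02862 / 0.01815 = 1.5769
β_Orrin = 0.01175 / 0.01815 = 0.6474
β_P = Σ w_i β_i = 0.24×1.6441 + 0.21×1.0452 + 0.15×0.6116 + 0.19×1.5769 + 0.21×0.6474 = 1.1414
E(R_P) = R_f + β_P × MRP = 3.6% + 1.1414 × 6.6% = 11.13%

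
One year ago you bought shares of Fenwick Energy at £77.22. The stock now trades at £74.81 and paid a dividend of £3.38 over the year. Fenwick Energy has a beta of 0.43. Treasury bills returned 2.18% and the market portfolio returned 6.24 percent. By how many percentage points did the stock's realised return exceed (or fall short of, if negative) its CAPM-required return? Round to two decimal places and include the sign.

Realised HPR = (P1 + D1 − P0) / P0 = (74.81 + 3.38 − 77.22) / 77.22 = 0.97 / 77.22 = 1.2562%
MRP = 6.24% − 2.18% = 4.06%
CAPM required = R_f + β·MRP = 2.18% + 0.43 × 4.06% = 3.9258%
α = realised − required = 1.2562% − 3.9258% = -2.67%

-2.67%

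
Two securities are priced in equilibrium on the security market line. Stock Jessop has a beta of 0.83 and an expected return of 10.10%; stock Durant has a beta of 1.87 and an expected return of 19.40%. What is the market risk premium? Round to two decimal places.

Both satisfy E(R) = R_f + β·MRP, so the slope of the SML is
MRP = (19.40% − 10.10%) / (1.87 − 0.83) = 9.30% / 1.04 = 8.9423%

8.94%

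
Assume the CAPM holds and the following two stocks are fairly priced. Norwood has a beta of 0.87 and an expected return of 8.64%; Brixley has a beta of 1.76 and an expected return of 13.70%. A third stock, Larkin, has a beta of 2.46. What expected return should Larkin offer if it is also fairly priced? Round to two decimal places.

17.68%

MRP (SML slope) = (13.70% − 8.64%) / (1.76 − 0.87) = 5.06% / 0.89 = 5.6854%
R_f (intercept) = 8.64% − 0.87 × 5.6854% = 3.6937%
E(R_Larkin) = R_f + β × MRP = 3.6937% + 2.46 × 5.6854% = 17.68%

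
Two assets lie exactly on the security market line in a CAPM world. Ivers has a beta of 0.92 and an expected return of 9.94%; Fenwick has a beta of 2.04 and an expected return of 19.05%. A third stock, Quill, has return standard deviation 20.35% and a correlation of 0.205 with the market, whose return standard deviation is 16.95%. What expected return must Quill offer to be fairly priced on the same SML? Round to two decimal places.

MRP = (19.05% − 9.94%) / (2.04 − 0.92) = 8.1339%
R_f = 9.94% − 0.92 × 8.1339% = 2.4568%
β_Quill = ρ·σ_i/σ_m = 0.205 × 20.35 / 16.95 = 0.2461
E(R_Quill) = R_f + β × MRP = 2.4568% + 0.2461 × 8.1339% = 4.46%

4.46%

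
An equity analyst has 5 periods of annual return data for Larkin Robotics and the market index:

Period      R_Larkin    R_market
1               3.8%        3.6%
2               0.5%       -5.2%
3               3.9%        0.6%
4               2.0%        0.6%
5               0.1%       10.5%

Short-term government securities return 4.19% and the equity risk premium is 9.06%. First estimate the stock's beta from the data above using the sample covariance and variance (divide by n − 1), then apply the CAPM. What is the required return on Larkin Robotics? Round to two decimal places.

3.83%

Mean R_i = (3.8 + 0.5 + 3.9 + 2.0 + 0.1) / 5 = 2.0600%
Mean R_m = (3.6 − 5.2 + 0.6 + 0.6 + 10.5) / 5 = 2.0200%
Σ(R_i − R̄_i)(R_m − R̄_m) = -5.1360  ⇒  Cov = -5.1360 / 4 = -1.2840
Σ(R_m − R̄_m)² = 130.5680  ⇒  Var(R_m) = 130.5680 / 4 = 32.6420
β = Cov / Var(R_m) = -1.2840 / 32.6420 = -0.0393
E(R) = R_f + β × MRP = 4.19% + -0.0393 × 9.06% = 3.83%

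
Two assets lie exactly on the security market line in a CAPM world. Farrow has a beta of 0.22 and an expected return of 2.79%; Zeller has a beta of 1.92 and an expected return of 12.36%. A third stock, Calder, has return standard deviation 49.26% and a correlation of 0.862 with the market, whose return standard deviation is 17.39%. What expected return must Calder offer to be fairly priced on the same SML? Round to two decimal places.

MRP = (12.36% − 2.79%) / (1.92 − 0.22) = 5.6294%
R_f = 2.79% − 0.22 × 5.6294% = 1.5515%
β_Calder = ρ·σ_i/σ_m = 0.862 × 49.26 / 17.39 = 2.4418
E(R_Calder) = R_f + β × MRP = 1.5515% + 2.4418 × 5.6294% = 15.30%

15.30%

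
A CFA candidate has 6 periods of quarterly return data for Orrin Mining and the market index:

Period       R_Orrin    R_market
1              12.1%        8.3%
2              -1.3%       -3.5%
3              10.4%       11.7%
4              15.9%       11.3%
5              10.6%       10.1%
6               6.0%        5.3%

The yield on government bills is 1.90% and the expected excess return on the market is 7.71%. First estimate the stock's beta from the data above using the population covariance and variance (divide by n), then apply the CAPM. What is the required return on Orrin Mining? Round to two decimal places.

Mean R_i = (12.1 − 1.3 + 10.4 + 15.9 + 10.6 + 6.0) / 6 = 8.9500%
Mean R_m = (8.3 − 3.5 + 11.7 + 11.3 + 10.1 + 5.3) / 6 = 7.2000%
Σ(R_i − R̄_i)(R_m − R̄_m) = 158.5500  ⇒  Cov = 158.5500 / 6 = 26.4250
Σ(R_m − R̄_m)² = 164.7800  ⇒  Var(R_m) = 164.7800 / 6 = 27.4633
β = Cov / Var(R_m) = 26.4250 / 27.4633 = 0.9622
E(R) = R_f + β × MRP = 1.90% + 0.9622 × 7.71% = 9.32%

9.32%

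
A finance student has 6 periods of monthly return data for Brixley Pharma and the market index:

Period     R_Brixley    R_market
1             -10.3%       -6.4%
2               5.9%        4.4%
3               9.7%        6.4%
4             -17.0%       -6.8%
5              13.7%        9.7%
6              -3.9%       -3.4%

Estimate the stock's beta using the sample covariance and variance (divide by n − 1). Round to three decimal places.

Mean R_i = (-10.3 + 5.9 + 9.7 − 17.0 + 13.7 − 3.9) / 6 = -0.3167%
Mean R_m = (-6.4 + 4.4 + 6.4 − 6.8 + 9.7 − 3.4) / 6 = 0.6500%
Σ(R_i − R̄_i)(R_m − R̄_m) = 416.9450  ⇒  Cov = 416.9450 / 5 = 83.3890
Σ(R_m − R̄_m)² = 250.6350  ⇒  Var(R_m) = 250.6350 / 5 = 50.1270
β = Cov / Var(R_m) = 83.3890 / 50.1270 = 1.6636

1.664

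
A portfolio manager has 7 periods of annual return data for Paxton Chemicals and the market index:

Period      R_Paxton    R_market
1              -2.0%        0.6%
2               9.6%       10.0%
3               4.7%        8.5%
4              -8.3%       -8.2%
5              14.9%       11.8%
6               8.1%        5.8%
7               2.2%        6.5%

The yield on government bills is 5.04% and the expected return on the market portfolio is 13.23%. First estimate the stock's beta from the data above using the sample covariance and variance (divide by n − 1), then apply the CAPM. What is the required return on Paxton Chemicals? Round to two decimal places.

13.64%

Mean R_i = (-2.0 + 9.6 + 4.7 − 8.3 + 14.9 + 8.1 + 2.2) / 7 = 4.1714%
Mean R_m = (0.6 + 10.0 + 8.5 − 8.2 + 11.8 + 5.8 + 6.5) / 7 = 5.0000%
Σ(R_i − R̄_i)(R_m − R̄_m) = 293.9100  ⇒  Cov = 293.9100 / 6 = 48.9850
Σ(R_m − R̄_m)² = 279.9800  ⇒  Var(R_m) = 279.9800 / 6 = 46.6633
β = Cov / Var(R_m) = 48.9850 / 46.6633 = 1.0498
MRP = 13.23% − 5.04% = 8.19%
E(R) = R_f + β × MRP = 5.04% + 1.0498 × 8.19% = 13.64%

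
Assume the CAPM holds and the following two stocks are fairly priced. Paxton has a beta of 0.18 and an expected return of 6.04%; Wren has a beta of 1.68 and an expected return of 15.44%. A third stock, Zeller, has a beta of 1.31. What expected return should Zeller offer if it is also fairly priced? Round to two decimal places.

13.12%

MRP (SML slope) = (15.44% − 6.04%) / (1.68 − 0.18) = 9.40% / 1.50 = 6.2667%
R_f (intercept) = 6.04% − 0.18 × 6.2667% = 4.9120%
E(R_Zeller) = R_f + β × MRP = 4.9120% + 1.31 × 6.2667% = 13.12%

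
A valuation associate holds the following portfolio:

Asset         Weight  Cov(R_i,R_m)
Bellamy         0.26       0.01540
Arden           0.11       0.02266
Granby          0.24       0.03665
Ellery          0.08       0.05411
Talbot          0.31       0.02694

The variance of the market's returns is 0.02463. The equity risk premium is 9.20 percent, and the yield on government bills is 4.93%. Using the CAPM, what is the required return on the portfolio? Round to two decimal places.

β_Bellamy = 0.01540 / 0.02463 = 0.6253
β_Arden = 0.02266 / 0.02463 = 0.9200
β_Granby = 0.03665 / 0.02463 = 1.4880
β_Ellery = 0.05411 / 0.02463 = 2.1969
β_Talbot = 0.02694 / 0.02463 = 1.0938
β_P = Σ w_i β_i = 0.26×0.6253 + 0.11×0.9200 + 0.24×1.4880 + 0.08×2.1969 + 0.31×1.0938 = 1.1357
E(R_P) = R_f + β_P × MRP = 4.93% + 1.1357 × 9.20% = 15.38%

15.38%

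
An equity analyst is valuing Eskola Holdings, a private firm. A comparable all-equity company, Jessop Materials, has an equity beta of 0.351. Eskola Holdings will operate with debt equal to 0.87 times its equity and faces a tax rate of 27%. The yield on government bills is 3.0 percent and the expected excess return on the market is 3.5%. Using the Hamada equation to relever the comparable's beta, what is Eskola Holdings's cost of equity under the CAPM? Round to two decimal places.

5.01%

β_L = β_U × [1 + (1 − t)(D/E)] = 0.351 × [1 + (1 − 0.27) × 0.87]
    = 0.351 × [1 + 0.73 × 0.87] = 0.351 × 1.6351 = 0.5739
E(R) = R_f + β_L × MRP = 3.0% + 0.5739 × 3.5% = 5.01%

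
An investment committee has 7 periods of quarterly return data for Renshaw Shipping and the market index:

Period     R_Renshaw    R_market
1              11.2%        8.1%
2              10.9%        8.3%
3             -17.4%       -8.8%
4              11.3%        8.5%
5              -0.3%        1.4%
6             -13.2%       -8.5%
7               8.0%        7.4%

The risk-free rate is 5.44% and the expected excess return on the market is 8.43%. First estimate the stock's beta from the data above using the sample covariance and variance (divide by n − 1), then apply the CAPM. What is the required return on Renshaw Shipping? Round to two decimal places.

18.41%

Mean R_i = (11.2 + 10.9 − 17.4 + 11.3 − 0.3 − 13.2 + 8.0) / 7 = 1.5000%
Mean R_m = (8.1 + 8.3 − 8.8 + 8.5 + 1.4 − 8.5 + 7.4) / 7 = 2.3429%
Σ(R_i − R̄_i)(R_m − R̄_m) = 576.7400  ⇒  Cov = 576.7400 / 6 = 96.1233
Σ(R_m − R̄_m)² = 374.7371  ⇒  Var(R_m) = 374.7371 / 6 = 62.4562
β = Cov / Var(R_m) = 96.1233 / 62.4562 = 1.5391
E(R) = R_f + β × MRP = 5.44% + 1.5391 × 8.43% = 18.41%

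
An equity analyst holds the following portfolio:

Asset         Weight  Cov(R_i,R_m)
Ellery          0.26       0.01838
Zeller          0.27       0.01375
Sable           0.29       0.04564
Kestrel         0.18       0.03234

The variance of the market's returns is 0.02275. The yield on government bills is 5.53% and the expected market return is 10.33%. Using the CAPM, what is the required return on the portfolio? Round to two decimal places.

β_Ellery = 0.01838 / 0.02275 = 0.8079
β_Zeller = 0.01375 / 0.02275 = 0.6044
β_Sable = 0.04564 / 0.02275 = 2.0062
β_Kestrel = 0.03234 / 0.02275 = 1.4215
β_P = Σ w_i β_i = 0.26×0.8079 + 0.27×0.6044 + 0.29×2.0062 + 0.18×1.4215 = 1.2109
MRP = 10.33% − 5.53% = 4.80%
E(R_P) = R_f + β_P × MRP = 5.53% + 1.2109 × 4.80% = 11.34%

11.34%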